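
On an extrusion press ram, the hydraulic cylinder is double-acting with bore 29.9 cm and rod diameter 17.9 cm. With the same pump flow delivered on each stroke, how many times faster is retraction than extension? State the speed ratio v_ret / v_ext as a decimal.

Cap-side area A_cap = π/4 × (29.9 cm)² = 702.2 cm^2
Rod-side annular area A_ann = π/4 × (29.9² − 17.9²) = 450.5 cm^2
For equal Q, v ∝ 1/A, so v_ret/v_ext = A_cap/A_ann.

v_ret/v_ext ≈ 1.56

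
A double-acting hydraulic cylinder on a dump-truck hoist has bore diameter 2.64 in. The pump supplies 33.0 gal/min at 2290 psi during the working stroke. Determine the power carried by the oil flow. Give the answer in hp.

Hydraulic power = P × Q

W ≈ 44.1 hp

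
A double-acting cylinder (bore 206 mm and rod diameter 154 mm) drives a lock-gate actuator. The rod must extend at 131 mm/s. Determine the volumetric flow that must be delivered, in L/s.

Q ≈ 4.37 L/s

Cap-side area A_cap = π/4 × (206 mm)² = 33330 mm^2
Q = A × v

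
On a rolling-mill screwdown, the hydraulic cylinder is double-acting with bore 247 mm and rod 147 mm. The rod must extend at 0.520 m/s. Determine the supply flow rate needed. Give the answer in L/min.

Q ≈ 1490 L/min

Cap-side area A_cap = π/4 × (247 mm)² = 47920 mm^2
Q = A × v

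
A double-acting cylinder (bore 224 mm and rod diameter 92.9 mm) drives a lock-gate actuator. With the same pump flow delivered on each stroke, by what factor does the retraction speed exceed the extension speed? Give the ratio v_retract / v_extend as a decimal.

Cap-side area A_cap = π/4 × (224 mm)² = 39410 mm^2
Rod-side annular area A_ann = π/4 × (224² − 92.9²) = 32630 mm^2
For equal Q, v ∝ 1/A, so v_ret/v_ext = A_cap/A_ann.

v_ret/v_ext ≈ 1.21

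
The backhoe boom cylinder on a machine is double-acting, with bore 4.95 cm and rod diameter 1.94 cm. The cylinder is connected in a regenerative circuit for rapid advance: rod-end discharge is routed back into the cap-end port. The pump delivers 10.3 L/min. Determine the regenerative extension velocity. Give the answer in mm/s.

In regeneration the rod-end outflow joins the pump flow into the cap end, so the net volume the pump must supply per unit advance equals the rod cross-section area.
Rod cross-section A_rod = π/4 × (1.94 cm)² = 2.956 cm^2
v = Q_pump / A_rod

v ≈ 581 mm/s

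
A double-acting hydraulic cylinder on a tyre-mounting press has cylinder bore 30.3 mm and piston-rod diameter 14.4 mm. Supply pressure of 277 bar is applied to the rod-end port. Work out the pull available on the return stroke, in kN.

F ≈ 15.5 kN

Rod-side annular area A_ann = π/4 × (30.3² − 14.4²) = 558.2 mm^2
On retraction the pressure acts on the annular area (bore minus rod).
F = P × A_ann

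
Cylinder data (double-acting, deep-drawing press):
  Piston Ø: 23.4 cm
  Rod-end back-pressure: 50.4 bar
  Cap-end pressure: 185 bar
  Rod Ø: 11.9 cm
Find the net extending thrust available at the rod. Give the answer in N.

F ≈ 6.35e5 N

Cap-side area A_cap = π/4 × (23.4 cm)² = 430.1 cm^2
Rod-side annular area A_ann = π/4 × (23.4² − 11.9²) = 318.8 cm^2
Net thrust = P_cap·A_cap − P_rod·A_ann = 7.956e5 N − 1.607e5 N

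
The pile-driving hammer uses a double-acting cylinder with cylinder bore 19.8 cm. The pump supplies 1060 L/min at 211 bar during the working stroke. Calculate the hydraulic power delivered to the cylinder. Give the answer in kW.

Hydraulic power = P × Q

W ≈ 373 kW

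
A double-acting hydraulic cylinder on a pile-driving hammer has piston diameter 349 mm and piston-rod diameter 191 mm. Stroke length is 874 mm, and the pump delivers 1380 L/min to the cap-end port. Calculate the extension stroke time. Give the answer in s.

t ≈ 3.64 s

Cap-side area A_cap = π/4 × (349 mm)² = 95660 mm^2
Swept volume V = A × L; t = V / Q = A·L / Q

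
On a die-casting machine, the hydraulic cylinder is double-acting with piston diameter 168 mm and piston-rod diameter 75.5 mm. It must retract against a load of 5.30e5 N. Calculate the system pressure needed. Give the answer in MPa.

P ≈ 30.0 MPa

Rod-side annular area A_ann = π/4 × (168² − 75.5²) = 17690 mm^2
Retraction: pressure acts on the annular area.
P = F / A = 5.30e5 N / A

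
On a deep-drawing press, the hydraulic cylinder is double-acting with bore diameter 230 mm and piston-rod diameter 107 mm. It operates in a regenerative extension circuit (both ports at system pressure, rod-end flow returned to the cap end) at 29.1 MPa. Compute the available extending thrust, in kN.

With equal pressure on both faces, forces on the annular region cancel; the net push is pressure × rod cross-section.
Rod cross-section A_rod = π/4 × (107 mm)² = 8992 mm^2
F = P × A_rod

F ≈ 262 kN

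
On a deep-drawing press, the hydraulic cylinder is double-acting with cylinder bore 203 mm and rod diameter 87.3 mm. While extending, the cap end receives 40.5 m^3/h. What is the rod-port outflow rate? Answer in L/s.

Q_out ≈ 9.17 L/s

Cap-side area A_cap = π/4 × (203 mm)² = 32370 mm^2
Rod-side annular area A_ann = π/4 × (203² − 87.3²) = 26380 mm^2
Piston speed v = Q_in/A_cap; rod-end outflow Q_out = v × A_ann = Q_in × A_ann/A_cap.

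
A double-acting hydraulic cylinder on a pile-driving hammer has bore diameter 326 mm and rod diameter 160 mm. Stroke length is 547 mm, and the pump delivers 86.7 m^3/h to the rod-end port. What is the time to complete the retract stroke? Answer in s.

t ≈ 1.44 s

Rod-side annular area A_ann = π/4 × (326² − 160²) = 63360 mm^2
Swept volume V = A × L; t = V / Q = A·L / Q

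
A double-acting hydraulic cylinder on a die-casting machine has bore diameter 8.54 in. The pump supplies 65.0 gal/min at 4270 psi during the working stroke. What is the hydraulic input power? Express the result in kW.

Hydraulic power = P × Q

W ≈ 121 kW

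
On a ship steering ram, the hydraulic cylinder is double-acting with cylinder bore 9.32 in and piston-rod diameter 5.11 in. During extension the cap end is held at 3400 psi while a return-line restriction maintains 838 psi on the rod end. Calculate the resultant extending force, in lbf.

F ≈ 1.92e5 lbf

Cap-side area A_cap = π/4 × (9.32 in)² = 68.22 in^2
Rod-side annular area A_ann = π/4 × (9.32² − 5.11²) = 47.71 in^2
Net thrust = P_cap·A_cap − P_rod·A_ann = 2.320e5 lbf − 39980 lbf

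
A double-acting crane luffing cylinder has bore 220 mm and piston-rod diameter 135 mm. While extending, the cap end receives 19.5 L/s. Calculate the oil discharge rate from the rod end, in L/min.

Cap-side area A_cap = π/4 × (220 mm)² = 38010 mm^2
Rod-side annular area A_ann = π/4 × (220² − 135²) = 23700 mm^2
Piston speed v = Q_in/A_cap; rod-end outflow Q_out = v × A_ann = Q_in × A_ann/A_cap.

Q_out ≈ 729 L/min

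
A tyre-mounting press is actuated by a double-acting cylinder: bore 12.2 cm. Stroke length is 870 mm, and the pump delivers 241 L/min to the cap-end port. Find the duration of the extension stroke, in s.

t ≈ 2.53 s

Cap-side area A_cap = π/4 × (12.2 cm)² = 116.9 cm^2
Swept volume V = A × L; t = V / Q = A·L / Q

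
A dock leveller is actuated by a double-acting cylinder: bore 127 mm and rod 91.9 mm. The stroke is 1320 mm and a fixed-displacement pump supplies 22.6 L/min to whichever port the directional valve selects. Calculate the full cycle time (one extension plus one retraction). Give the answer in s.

t ≈ 65.5 s

Cap-side area A_cap = π/4 × (127 mm)² = 12670 mm^2
Rod-side annular area A_ann = π/4 × (127² − 91.9²) = 6035 mm^2
t_ext = A_cap·L/Q = 44.39 s
t_ret = A_ann·L/Q = 21.15 s
t_cycle = t_ext + t_ret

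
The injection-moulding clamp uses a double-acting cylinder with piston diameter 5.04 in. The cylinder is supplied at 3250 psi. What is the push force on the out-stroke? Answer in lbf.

F ≈ 64800 lbf

Cap-side area A_cap = π/4 × (5.04 in)² = 19.95 in^2
F = P × A_cap = 3250 psi × A_cap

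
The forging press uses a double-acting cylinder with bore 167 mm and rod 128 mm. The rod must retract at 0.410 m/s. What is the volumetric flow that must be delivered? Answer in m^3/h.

Q ≈ 13.3 m^3/h

Rod-side annular area A_ann = π/4 × (167² − 128²) = 9036 mm^2
Q = A × v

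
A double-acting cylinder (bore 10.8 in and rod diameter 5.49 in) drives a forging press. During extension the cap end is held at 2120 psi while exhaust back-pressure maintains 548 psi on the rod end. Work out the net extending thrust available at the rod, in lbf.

F ≈ 1.57e5 lbf

Cap-side area A_cap = π/4 × (10.8 in)² = 91.61 in^2
Rod-side annular area A_ann = π/4 × (10.8² − 5.49²) = 67.94 in^2
Net thrust = P_cap·A_cap − P_rod·A_ann = 1.942e5 lbf − 37230 lbf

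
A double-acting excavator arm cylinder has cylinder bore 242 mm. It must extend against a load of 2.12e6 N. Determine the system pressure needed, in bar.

P ≈ 461 bar

Cap-side area A_cap = π/4 × (242 mm)² = 46000 mm^2
P = F / A = 2.12e6 N / A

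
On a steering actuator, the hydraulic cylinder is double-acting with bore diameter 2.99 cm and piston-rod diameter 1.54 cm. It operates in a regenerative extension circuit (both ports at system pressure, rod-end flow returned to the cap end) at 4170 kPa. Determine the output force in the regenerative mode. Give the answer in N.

With equal pressure on both faces, forces on the annular region cancel; the net push is pressure × rod cross-section.
Rod cross-section A_rod = π/4 × (1.54 cm)² = 1.863 cm^2
F = P × A_rod

F ≈ 777 N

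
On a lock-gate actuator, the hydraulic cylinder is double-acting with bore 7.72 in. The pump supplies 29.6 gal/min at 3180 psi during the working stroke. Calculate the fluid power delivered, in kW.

W ≈ 40.9 kW

Hydraulic power = P × Q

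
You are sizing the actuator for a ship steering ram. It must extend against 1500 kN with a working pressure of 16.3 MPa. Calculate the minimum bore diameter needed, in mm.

Extension force acts on the full piston face: F = P × (π/4)D².
D = √(4F / (πP)) = √(4 × 1500 kN / (π × 16.3 MPa))

D ≈ 342 mm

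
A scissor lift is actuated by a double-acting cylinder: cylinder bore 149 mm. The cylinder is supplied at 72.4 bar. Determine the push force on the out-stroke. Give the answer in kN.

F ≈ 126 kN

Cap-side area A_cap = π/4 × (149 mm)² = 17440 mm^2
F = P × A_cap = 72.4 bar × A_cap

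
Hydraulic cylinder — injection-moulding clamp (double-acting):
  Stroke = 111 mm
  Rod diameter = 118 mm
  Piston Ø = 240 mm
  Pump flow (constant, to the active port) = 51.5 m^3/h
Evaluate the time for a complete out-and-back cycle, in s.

Cap-side area A_cap = π/4 × (240 mm)² = 45240 mm^2
Rod-side annular area A_ann = π/4 × (240² − 118²) = 34300 mm^2
t_ext = A_cap·L/Q = 0.3510 s
t_ret = A_ann·L/Q = 0.2662 s
t_cycle = t_ext + t_ret

t ≈ 0.617 s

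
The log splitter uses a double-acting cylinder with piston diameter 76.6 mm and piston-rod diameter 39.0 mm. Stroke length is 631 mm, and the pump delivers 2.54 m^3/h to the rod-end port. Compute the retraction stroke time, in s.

Rod-side annular area A_ann = π/4 × (76.6² − 39.0²) = 3414 mm^2
Swept volume V = A × L; t = V / Q = A·L / Q

t ≈ 3.05 s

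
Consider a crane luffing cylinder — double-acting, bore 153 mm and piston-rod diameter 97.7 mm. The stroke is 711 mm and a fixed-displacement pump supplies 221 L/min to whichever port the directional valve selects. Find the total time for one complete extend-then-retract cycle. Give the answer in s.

Cap-side area A_cap = π/4 × (153 mm)² = 18390 mm^2
Rod-side annular area A_ann = π/4 × (153² − 97.7²) = 10890 mm^2
t_ext = A_cap·L/Q = 3.549 s
t_ret = A_ann·L/Q = 2.102 s
t_cycle = t_ext + t_ret

t ≈ 5.65 s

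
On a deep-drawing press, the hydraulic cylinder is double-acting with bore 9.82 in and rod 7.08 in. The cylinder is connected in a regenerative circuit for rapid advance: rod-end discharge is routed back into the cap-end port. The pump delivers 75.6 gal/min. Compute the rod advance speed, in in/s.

v ≈ 7.39 in/s

In regeneration the rod-end outflow joins the pump flow into the cap end, so the net volume the pump must supply per unit advance equals the rod cross-section area.
Rod cross-section A_rod = π/4 × (7.08 in)² = 39.37 in^2
v = Q_pump / A_rod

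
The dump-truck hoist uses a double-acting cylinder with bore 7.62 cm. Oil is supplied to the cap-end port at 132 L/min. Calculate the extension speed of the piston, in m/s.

v ≈ 0.482 m/s

Cap-side area A_cap = π/4 × (7.62 cm)² = 45.60 cm^2
v = Q / A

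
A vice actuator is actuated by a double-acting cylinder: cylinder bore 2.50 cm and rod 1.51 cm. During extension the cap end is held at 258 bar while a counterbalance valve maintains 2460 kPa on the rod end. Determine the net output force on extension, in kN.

Cap-side area A_cap = π/4 × (2.50 cm)² = 4.909 cm^2
Rod-side annular area A_ann = π/4 × (2.50² − 1.51²) = 3.118 cm^2
Net thrust = P_cap·A_cap − P_rod·A_ann = 12.66 kN − 0.7670 kN

F ≈ 11.9 kN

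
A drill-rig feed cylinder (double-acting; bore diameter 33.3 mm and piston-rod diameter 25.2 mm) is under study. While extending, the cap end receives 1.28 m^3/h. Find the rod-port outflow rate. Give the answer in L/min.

Cap-side area A_cap = π/4 × (33.3 mm)² = 870.9 mm^2
Rod-side annular area A_ann = π/4 × (33.3² − 25.2²) = 372.2 mm^2
Piston speed v = Q_in/A_cap; rod-end outflow Q_out = v × A_ann = Q_in × A_ann/A_cap.

Q_out ≈ 9.12 L/min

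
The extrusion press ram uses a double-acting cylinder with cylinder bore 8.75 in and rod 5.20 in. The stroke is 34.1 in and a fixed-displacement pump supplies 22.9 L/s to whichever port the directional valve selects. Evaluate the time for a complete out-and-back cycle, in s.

Cap-side area A_cap = π/4 × (8.75 in)² = 60.13 in^2
Rod-side annular area A_ann = π/4 × (8.75² − 5.20²) = 38.89 in^2
t_ext = A_cap·L/Q = 1.467 s
t_ret = A_ann·L/Q = 0.9491 s
t_cycle = t_ext + t_ret

t ≈ 2.42 s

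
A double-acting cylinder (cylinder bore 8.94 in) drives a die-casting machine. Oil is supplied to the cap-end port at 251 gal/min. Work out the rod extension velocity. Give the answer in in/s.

Cap-side area A_cap = π/4 × (8.94 in)² = 62.77 in^2
v = Q / A

v ≈ 15.4 in/s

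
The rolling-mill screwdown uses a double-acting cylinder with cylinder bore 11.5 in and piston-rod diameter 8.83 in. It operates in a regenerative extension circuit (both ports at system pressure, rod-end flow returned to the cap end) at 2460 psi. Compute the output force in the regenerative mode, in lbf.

F ≈ 1.51e5 lbf

With equal pressure on both faces, forces on the annular region cancel; the net push is pressure × rod cross-section.
Rod cross-section A_rod = π/4 × (8.83 in)² = 61.24 in^2
F = P × A_rod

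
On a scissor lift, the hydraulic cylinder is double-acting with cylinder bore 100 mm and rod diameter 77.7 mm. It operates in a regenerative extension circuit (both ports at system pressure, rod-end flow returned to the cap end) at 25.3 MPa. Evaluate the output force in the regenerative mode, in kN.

F ≈ 120 kN

With equal pressure on both faces, forces on the annular region cancel; the net push is pressure × rod cross-section.
Rod cross-section A_rod = π/4 × (77.7 mm)² = 4742 mm^2
F = P × A_rod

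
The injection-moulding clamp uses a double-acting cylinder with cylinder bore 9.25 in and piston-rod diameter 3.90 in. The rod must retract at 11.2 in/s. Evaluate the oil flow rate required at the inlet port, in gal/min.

Rod-side annular area A_ann = π/4 × (9.25² − 3.90²) = 55.25 in^2
Q = A × v

Q ≈ 161 gal/min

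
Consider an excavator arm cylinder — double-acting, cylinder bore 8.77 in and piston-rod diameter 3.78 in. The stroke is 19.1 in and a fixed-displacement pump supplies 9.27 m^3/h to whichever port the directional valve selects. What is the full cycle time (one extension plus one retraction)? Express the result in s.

t ≈ 13.3 s

Cap-side area A_cap = π/4 × (8.77 in)² = 60.41 in^2
Rod-side annular area A_ann = π/4 × (8.77² − 3.78²) = 49.19 in^2
t_ext = A_cap·L/Q = 7.343 s
t_ret = A_ann·L/Q = 5.978 s
t_cycle = t_ext + t_ret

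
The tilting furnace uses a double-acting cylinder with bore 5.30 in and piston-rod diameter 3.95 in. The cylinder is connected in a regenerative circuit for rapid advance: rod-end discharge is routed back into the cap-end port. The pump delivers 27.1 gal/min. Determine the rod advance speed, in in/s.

In regeneration the rod-end outflow joins the pump flow into the cap end, so the net volume the pump must supply per unit advance equals the rod cross-section area.
Rod cross-section A_rod = π/4 × (3.95 in)² = 12.25 in^2
v = Q_pump / A_rod

v ≈ 8.51 in/s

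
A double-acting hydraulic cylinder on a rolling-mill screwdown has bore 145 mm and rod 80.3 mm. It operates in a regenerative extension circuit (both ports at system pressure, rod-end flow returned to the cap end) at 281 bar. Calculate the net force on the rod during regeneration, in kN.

With equal pressure on both faces, forces on the annular region cancel; the net push is pressure × rod cross-section.
Rod cross-section A_rod = π/4 × (80.3 mm)² = 5064 mm^2
F = P × A_rod

F ≈ 142 kN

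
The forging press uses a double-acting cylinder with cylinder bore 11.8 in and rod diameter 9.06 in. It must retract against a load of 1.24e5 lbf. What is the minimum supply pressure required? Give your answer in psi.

P ≈ 2760 psi

Rod-side annular area A_ann = π/4 × (11.8² − 9.06²) = 44.89 in^2
Retraction: pressure acts on the annular area.
P = F / A = 1.24e5 lbf / A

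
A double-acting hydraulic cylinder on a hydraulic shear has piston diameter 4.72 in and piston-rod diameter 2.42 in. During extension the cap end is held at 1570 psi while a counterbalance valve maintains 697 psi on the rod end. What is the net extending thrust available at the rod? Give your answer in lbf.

F ≈ 18500 lbf

Cap-side area A_cap = π/4 × (4.72 in)² = 17.50 in^2
Rod-side annular area A_ann = π/4 × (4.72² − 2.42²) = 12.90 in^2
Net thrust = P_cap·A_cap − P_rod·A_ann = 27470 lbf − 8990 lbf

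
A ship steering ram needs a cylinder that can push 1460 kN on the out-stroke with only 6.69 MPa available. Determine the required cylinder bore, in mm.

Extension force acts on the full piston face: F = P × (π/4)D².
D = √(4F / (πP)) = √(4 × 1460 kN / (π × 6.69 MPa))

D ≈ 527 mm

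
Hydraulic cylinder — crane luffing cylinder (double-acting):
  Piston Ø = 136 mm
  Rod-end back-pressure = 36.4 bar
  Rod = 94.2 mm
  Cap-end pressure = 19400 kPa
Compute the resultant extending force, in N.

F ≈ 2.54e5 N

Cap-side area A_cap = π/4 × (136 mm)² = 14530 mm^2
Rod-side annular area A_ann = π/4 × (136² − 94.2²) = 7557 mm^2
Net thrust = P_cap·A_cap − P_rod·A_ann = 2.818e5 N − 27510 N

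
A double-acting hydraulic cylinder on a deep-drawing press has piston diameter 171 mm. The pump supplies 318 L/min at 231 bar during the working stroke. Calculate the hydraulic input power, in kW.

W ≈ 122 kW

Hydraulic power = P × Q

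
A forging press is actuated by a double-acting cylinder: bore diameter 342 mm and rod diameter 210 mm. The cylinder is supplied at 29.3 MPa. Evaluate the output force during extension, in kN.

Cap-side area A_cap = π/4 × (342 mm)² = 91860 mm^2
F = P × A_cap = 29.3 MPa × A_cap

F ≈ 2690 kN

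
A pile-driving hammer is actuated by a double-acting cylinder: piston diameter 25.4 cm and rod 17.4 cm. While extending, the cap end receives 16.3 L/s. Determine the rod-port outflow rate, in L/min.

Q_out ≈ 519 L/min

Cap-side area A_cap = π/4 × (25.4 cm)² = 506.7 cm^2
Rod-side annular area A_ann = π/4 × (25.4² − 17.4²) = 268.9 cm^2
Piston speed v = Q_in/A_cap; rod-end outflow Q_out = v × A_ann = Q_in × A_ann/A_cap.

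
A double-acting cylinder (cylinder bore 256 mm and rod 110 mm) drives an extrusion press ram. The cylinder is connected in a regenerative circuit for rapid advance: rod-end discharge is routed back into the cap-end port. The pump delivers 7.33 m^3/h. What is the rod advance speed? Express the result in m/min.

In regeneration the rod-end outflow joins the pump flow into the cap end, so the net volume the pump must supply per unit advance equals the rod cross-section area.
Rod cross-section A_rod = π/4 × (110 mm)² = 9503 mm^2
v = Q_pump / A_rod

v ≈ 12.9 m/min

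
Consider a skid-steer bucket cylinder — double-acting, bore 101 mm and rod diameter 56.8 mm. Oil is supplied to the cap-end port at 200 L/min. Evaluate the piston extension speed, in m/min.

v ≈ 25.0 m/min

Cap-side area A_cap = π/4 × (101 mm)² = 8012 mm^2
v = Q / A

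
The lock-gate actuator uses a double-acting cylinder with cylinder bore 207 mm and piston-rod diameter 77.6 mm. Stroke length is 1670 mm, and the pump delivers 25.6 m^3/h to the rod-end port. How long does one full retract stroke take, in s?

t ≈ 6.79 s

Rod-side annular area A_ann = π/4 × (207² − 77.6²) = 28920 mm^2
Swept volume V = A × L; t = V / Q = A·L / Q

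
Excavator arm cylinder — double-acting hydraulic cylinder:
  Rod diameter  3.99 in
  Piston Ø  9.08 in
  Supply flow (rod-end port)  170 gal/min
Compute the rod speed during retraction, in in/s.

Rod-side annular area A_ann = π/4 × (9.08² − 3.99²) = 52.25 in^2
Flow into the rod-end port fills the annular volume.
v = Q / A

v ≈ 12.5 in/s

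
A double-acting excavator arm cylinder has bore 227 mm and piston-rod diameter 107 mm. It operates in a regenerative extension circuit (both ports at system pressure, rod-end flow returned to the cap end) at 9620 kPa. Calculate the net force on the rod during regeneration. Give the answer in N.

F ≈ 86500 N

With equal pressure on both faces, forces on the annular region cancel; the net push is pressure × rod cross-section.
Rod cross-section A_rod = π/4 × (107 mm)² = 8992 mm^2
F = P × A_rod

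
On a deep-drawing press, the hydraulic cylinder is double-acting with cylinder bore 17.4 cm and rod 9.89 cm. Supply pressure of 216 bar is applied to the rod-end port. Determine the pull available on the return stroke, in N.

F ≈ 3.48e5 N

Rod-side annular area A_ann = π/4 × (17.4² − 9.89²) = 161.0 cm^2
On retraction the pressure acts on the annular area (bore minus rod).
F = P × A_ann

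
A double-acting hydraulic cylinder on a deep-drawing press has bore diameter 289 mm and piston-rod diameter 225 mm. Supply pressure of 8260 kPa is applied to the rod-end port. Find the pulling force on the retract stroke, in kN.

Rod-side annular area A_ann = π/4 × (289² − 225²) = 25840 mm^2
On retraction the pressure acts on the annular area (bore minus rod).
F = P × A_ann

F ≈ 213 kN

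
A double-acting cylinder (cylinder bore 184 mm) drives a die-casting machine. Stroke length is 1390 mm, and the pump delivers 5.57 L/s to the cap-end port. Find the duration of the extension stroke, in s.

Cap-side area A_cap = π/4 × (184 mm)² = 26590 mm^2
Swept volume V = A × L; t = V / Q = A·L / Q

t ≈ 6.64 s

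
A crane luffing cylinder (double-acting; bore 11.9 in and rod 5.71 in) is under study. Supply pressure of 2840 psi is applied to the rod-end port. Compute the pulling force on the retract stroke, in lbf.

F ≈ 2.43e5 lbf

Rod-side annular area A_ann = π/4 × (11.9² − 5.71²) = 85.61 in^2
On retraction the pressure acts on the annular area (bore minus rod).
F = P × A_ann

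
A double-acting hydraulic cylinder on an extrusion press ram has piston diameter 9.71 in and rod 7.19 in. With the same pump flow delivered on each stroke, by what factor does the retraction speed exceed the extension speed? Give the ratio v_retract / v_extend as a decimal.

v_ret/v_ext ≈ 2.21

Cap-side area A_cap = π/4 × (9.71 in)² = 74.05 in^2
Rod-side annular area A_ann = π/4 × (9.71² − 7.19²) = 33.45 in^2
For equal Q, v ∝ 1/A, so v_ret/v_ext = A_cap/A_ann.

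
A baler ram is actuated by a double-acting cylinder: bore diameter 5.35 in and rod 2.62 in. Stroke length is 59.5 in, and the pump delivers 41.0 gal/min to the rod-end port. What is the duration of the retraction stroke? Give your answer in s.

t ≈ 6.44 s

Rod-side annular area A_ann = π/4 × (5.35² − 2.62²) = 17.09 in^2
Swept volume V = A × L; t = V / Q = A·L / Q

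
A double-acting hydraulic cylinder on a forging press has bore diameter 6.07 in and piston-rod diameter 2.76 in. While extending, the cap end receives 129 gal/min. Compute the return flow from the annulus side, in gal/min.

Q_out ≈ 102 gal/min

Cap-side area A_cap = π/4 × (6.07 in)² = 28.94 in^2
Rod-side annular area A_ann = π/4 × (6.07² − 2.76²) = 22.96 in^2
Piston speed v = Q_in/A_cap; rod-end outflow Q_out = v × A_ann = Q_in × A_ann/A_cap.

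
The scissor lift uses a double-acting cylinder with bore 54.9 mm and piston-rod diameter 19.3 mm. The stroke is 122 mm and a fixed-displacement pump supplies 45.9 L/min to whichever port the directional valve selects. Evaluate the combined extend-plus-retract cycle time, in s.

t ≈ 0.708 s

Cap-side area A_cap = π/4 × (54.9 mm)² = 2367 mm^2
Rod-side annular area A_ann = π/4 × (54.9² − 19.3²) = 2075 mm^2
t_ext = A_cap·L/Q = 0.3775 s
t_ret = A_ann·L/Q = 0.3309 s
t_cycle = t_ext + t_ret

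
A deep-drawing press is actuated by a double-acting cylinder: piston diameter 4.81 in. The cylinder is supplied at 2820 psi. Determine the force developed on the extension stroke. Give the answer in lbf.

Cap-side area A_cap = π/4 × (4.81 in)² = 18.17 in^2
F = P × A_cap = 2820 psi × A_cap

F ≈ 51200 lbf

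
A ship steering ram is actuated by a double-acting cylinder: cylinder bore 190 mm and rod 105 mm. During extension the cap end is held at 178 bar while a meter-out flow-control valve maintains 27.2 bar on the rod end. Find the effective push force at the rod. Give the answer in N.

F ≈ 4.51e5 N

Cap-side area A_cap = π/4 × (190 mm)² = 28350 mm^2
Rod-side annular area A_ann = π/4 × (190² − 105²) = 19690 mm^2
Net thrust = P_cap·A_cap − P_rod·A_ann = 5.047e5 N − 53570 N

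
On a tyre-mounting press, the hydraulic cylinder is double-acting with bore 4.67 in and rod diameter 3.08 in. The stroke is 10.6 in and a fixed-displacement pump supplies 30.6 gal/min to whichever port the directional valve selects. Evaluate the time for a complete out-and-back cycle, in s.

Cap-side area A_cap = π/4 × (4.67 in)² = 17.13 in^2
Rod-side annular area A_ann = π/4 × (4.67² − 3.08²) = 9.678 in^2
t_ext = A_cap·L/Q = 1.541 s
t_ret = A_ann·L/Q = 0.8708 s
t_cycle = t_ext + t_ret

t ≈ 2.41 s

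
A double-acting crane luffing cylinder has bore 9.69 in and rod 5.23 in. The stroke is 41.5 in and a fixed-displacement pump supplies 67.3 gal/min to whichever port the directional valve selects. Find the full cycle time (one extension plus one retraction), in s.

t ≈ 20.2 s

Cap-side area A_cap = π/4 × (9.69 in)² = 73.75 in^2
Rod-side annular area A_ann = π/4 × (9.69² − 5.23²) = 52.26 in^2
t_ext = A_cap·L/Q = 11.81 s
t_ret = A_ann·L/Q = 8.371 s
t_cycle = t_ext + t_ret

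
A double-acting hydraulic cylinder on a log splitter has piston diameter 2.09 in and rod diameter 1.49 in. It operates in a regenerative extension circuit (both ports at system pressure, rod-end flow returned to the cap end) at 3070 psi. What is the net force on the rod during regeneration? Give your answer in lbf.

With equal pressure on both faces, forces on the annular region cancel; the net push is pressure × rod cross-section.
Rod cross-section A_rod = π/4 × (1.49 in)² = 1.744 in^2
F = P × A_rod

F ≈ 5350 lbf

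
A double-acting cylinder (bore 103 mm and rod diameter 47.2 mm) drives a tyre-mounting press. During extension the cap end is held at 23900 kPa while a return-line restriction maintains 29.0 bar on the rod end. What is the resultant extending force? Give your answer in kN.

F ≈ 180 kN

Cap-side area A_cap = π/4 × (103 mm)² = 8332 mm^2
Rod-side annular area A_ann = π/4 × (103² − 47.2²) = 6583 mm^2
Net thrust = P_cap·A_cap − P_rod·A_ann = 199.1 kN − 19.09 kN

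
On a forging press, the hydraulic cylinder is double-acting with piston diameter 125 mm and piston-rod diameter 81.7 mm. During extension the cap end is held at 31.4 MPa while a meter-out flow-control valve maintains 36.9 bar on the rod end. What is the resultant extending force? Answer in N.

F ≈ 3.59e5 N

Cap-side area A_cap = π/4 × (125 mm)² = 12270 mm^2
Rod-side annular area A_ann = π/4 × (125² − 81.7²) = 7029 mm^2
Net thrust = P_cap·A_cap − P_rod·A_ann = 3.853e5 N − 25940 N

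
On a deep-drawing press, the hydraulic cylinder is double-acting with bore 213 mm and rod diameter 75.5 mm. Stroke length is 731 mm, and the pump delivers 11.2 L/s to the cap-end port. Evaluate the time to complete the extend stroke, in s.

Cap-side area A_cap = π/4 × (213 mm)² = 35630 mm^2
Swept volume V = A × L; t = V / Q = A·L / Q

t ≈ 2.33 s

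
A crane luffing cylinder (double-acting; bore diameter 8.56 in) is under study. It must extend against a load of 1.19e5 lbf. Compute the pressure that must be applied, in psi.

Cap-side area A_cap = π/4 × (8.56 in)² = 57.55 in^2
P = F / A = 1.19e5 lbf / A

P ≈ 2070 psi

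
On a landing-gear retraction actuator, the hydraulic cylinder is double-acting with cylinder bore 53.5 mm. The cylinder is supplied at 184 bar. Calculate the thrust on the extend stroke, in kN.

Cap-side area A_cap = π/4 × (53.5 mm)² = 2248 mm^2
F = P × A_cap = 184 bar × A_cap

F ≈ 41.4 kN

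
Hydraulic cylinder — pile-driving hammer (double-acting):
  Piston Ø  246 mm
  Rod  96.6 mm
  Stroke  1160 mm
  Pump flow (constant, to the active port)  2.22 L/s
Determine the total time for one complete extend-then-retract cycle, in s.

t ≈ 45.8 s

Cap-side area A_cap = π/4 × (246 mm)² = 47530 mm^2
Rod-side annular area A_ann = π/4 × (246² − 96.6²) = 40200 mm^2
t_ext = A_cap·L/Q = 24.84 s
t_ret = A_ann·L/Q = 21.01 s
t_cycle = t_ext + t_ret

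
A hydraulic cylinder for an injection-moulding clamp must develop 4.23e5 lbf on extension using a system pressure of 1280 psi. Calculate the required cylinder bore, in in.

D ≈ 20.5 in

Extension force acts on the full piston face: F = P × (π/4)D².
D = √(4F / (πP)) = √(4 × 4.23e5 lbf / (π × 1280 psi))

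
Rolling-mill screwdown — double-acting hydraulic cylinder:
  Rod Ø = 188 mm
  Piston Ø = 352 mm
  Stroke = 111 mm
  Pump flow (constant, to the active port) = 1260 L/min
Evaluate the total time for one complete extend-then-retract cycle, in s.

Cap-side area A_cap = π/4 × (352 mm)² = 97310 mm^2
Rod-side annular area A_ann = π/4 × (352² − 188²) = 69550 mm^2
t_ext = A_cap·L/Q = 0.5144 s
t_ret = A_ann·L/Q = 0.3676 s
t_cycle = t_ext + t_ret

t ≈ 0.882 s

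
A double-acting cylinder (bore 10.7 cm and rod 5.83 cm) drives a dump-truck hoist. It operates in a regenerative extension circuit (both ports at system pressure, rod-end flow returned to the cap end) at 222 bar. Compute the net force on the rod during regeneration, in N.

With equal pressure on both faces, forces on the annular region cancel; the net push is pressure × rod cross-section.
Rod cross-section A_rod = π/4 × (5.83 cm)² = 26.69 cm^2
F = P × A_rod

F ≈ 59300 N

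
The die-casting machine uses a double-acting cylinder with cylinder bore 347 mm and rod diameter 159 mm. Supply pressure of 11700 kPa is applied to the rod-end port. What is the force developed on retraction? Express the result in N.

F ≈ 8.74e5 N

Rod-side annular area A_ann = π/4 × (347² − 159²) = 74710 mm^2
On retraction the pressure acts on the annular area (bore minus rod).
F = P × A_ann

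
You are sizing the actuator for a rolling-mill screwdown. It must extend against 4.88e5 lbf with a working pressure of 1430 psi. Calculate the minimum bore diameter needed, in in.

Extension force acts on the full piston face: F = P × (π/4)D².
D = √(4F / (πP)) = √(4 × 4.88e5 lbf / (π × 1430 psi))

D ≈ 20.8 in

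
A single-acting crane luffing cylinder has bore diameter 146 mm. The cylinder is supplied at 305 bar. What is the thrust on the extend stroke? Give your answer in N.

F ≈ 5.11e5 N

Cap-side area A_cap = π/4 × (146 mm)² = 16740 mm^2
F = P × A_cap = 305 bar × A_cap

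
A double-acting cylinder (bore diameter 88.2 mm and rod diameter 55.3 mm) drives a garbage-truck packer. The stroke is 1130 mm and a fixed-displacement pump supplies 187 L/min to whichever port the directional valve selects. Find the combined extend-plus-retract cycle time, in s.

t ≈ 3.56 s

Cap-side area A_cap = π/4 × (88.2 mm)² = 6110 mm^2
Rod-side annular area A_ann = π/4 × (88.2² − 55.3²) = 3708 mm^2
t_ext = A_cap·L/Q = 2.215 s
t_ret = A_ann·L/Q = 1.344 s
t_cycle = t_ext + t_ret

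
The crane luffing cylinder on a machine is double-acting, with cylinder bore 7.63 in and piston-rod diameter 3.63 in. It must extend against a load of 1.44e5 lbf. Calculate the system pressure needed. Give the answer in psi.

Cap-side area A_cap = π/4 × (7.63 in)² = 45.72 in^2
P = F / A = 1.44e5 lbf / A

P ≈ 3150 psi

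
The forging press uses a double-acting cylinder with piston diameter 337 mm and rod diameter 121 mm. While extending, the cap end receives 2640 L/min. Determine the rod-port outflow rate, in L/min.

Q_out ≈ 2300 L/min

Cap-side area A_cap = π/4 × (337 mm)² = 89200 mm^2
Rod-side annular area A_ann = π/4 × (337² − 121²) = 77700 mm^2
Piston speed v = Q_in/A_cap; rod-end outflow Q_out = v × A_ann = Q_in × A_ann/A_cap.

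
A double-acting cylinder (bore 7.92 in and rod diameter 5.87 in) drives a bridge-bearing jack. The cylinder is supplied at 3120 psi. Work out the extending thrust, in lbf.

Cap-side area A_cap = π/4 × (7.92 in)² = 49.27 in^2
F = P × A_cap = 3120 psi × A_cap

F ≈ 1.54e5 lbf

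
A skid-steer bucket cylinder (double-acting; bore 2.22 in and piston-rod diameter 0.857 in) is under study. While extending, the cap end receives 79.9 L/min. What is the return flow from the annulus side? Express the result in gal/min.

Cap-side area A_cap = π/4 × (2.22 in)² = 3.871 in^2
Rod-side annular area A_ann = π/4 × (2.22² − 0.857²) = 3.294 in^2
Piston speed v = Q_in/A_cap; rod-end outflow Q_out = v × A_ann = Q_in × A_ann/A_cap.

Q_out ≈ 18.0 gal/min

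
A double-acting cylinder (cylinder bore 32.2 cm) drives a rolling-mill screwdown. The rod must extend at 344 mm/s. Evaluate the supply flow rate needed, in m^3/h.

Q ≈ 101 m^3/h

Cap-side area A_cap = π/4 × (32.2 cm)² = 814.3 cm^2
Q = A × v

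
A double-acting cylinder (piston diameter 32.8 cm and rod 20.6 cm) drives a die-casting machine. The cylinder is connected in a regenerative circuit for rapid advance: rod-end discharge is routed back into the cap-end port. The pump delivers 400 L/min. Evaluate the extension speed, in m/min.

In regeneration the rod-end outflow joins the pump flow into the cap end, so the net volume the pump must supply per unit advance equals the rod cross-section area.
Rod cross-section A_rod = π/4 × (20.6 cm)² = 333.3 cm^2
v = Q_pump / A_rod

v ≈ 12.0 m/min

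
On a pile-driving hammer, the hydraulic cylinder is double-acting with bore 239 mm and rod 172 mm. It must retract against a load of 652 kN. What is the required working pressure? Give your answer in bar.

Rod-side annular area A_ann = π/4 × (239² − 172²) = 21630 mm^2
Retraction: pressure acts on the annular area.
P = F / A = 652 kN / A

P ≈ 301 bar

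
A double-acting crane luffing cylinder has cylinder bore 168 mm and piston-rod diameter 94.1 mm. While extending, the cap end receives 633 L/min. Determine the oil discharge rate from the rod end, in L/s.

Cap-side area A_cap = π/4 × (168 mm)² = 22170 mm^2
Rod-side annular area A_ann = π/4 × (168² − 94.1²) = 15210 mm^2
Piston speed v = Q_in/A_cap; rod-end outflow Q_out = v × A_ann = Q_in × A_ann/A_cap.

Q_out ≈ 7.24 L/s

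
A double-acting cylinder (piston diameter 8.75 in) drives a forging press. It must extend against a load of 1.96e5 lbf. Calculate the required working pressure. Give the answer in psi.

Cap-side area A_cap = π/4 × (8.75 in)² = 60.13 in^2
P = F / A = 1.96e5 lbf / A

P ≈ 3260 psi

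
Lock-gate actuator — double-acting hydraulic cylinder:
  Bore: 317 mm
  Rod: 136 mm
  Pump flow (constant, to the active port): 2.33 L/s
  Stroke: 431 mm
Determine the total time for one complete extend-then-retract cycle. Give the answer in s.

Cap-side area A_cap = π/4 × (317 mm)² = 78920 mm^2
Rod-side annular area A_ann = π/4 × (317² − 136²) = 64400 mm^2
t_ext = A_cap·L/Q = 14.60 s
t_ret = A_ann·L/Q = 11.91 s
t_cycle = t_ext + t_ret

t ≈ 26.5 s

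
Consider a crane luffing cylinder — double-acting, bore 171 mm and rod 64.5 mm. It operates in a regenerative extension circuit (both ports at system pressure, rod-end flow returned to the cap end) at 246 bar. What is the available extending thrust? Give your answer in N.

F ≈ 80400 N

With equal pressure on both faces, forces on the annular region cancel; the net push is pressure × rod cross-section.
Rod cross-section A_rod = π/4 × (64.5 mm)² = 3267 mm^2
F = P × A_rod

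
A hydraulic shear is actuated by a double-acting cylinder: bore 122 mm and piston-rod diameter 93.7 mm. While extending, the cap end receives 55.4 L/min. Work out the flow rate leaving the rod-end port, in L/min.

Cap-side area A_cap = π/4 × (122 mm)² = 11690 mm^2
Rod-side annular area A_ann = π/4 × (122² − 93.7²) = 4794 mm^2
Piston speed v = Q_in/A_cap; rod-end outflow Q_out = v × A_ann = Q_in × A_ann/A_cap.

Q_out ≈ 22.7 L/min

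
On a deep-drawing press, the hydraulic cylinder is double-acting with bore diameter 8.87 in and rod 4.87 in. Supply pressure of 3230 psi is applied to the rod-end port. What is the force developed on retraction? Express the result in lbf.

F ≈ 1.39e5 lbf

Rod-side annular area A_ann = π/4 × (8.87² − 4.87²) = 43.17 in^2
On retraction the pressure acts on the annular area (bore minus rod).
F = P × A_ann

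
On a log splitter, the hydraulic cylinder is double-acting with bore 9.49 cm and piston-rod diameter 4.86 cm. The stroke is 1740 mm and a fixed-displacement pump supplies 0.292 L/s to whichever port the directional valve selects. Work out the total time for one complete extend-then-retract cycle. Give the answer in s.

t ≈ 73.2 s

Cap-side area A_cap = π/4 × (9.49 cm)² = 70.73 cm^2
Rod-side annular area A_ann = π/4 × (9.49² − 4.86²) = 52.18 cm^2
t_ext = A_cap·L/Q = 42.15 s
t_ret = A_ann·L/Q = 31.09 s
t_cycle = t_ext + t_ret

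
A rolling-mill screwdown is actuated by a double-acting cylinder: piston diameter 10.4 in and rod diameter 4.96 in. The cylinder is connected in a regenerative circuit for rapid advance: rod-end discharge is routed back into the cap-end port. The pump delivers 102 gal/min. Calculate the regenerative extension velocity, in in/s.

In regeneration the rod-end outflow joins the pump flow into the cap end, so the net volume the pump must supply per unit advance equals the rod cross-section area.
Rod cross-section A_rod = π/4 × (4.96 in)² = 19.32 in^2
v = Q_pump / A_rod

v ≈ 20.3 in/s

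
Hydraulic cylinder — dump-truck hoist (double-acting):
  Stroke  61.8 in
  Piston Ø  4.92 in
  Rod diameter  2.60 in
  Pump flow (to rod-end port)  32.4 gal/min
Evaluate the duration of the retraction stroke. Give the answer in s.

Rod-side annular area A_ann = π/4 × (4.92² − 2.60²) = 13.70 in^2
Swept volume V = A × L; t = V / Q = A·L / Q

t ≈ 6.79 s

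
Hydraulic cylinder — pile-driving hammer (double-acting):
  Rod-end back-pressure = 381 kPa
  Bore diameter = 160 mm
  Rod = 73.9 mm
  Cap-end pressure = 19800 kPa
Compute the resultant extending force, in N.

Cap-side area A_cap = π/4 × (160 mm)² = 20110 mm^2
Rod-side annular area A_ann = π/4 × (160² − 73.9²) = 15820 mm^2
Net thrust = P_cap·A_cap − P_rod·A_ann = 3.981e5 N − 6026 N

F ≈ 3.92e5 N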